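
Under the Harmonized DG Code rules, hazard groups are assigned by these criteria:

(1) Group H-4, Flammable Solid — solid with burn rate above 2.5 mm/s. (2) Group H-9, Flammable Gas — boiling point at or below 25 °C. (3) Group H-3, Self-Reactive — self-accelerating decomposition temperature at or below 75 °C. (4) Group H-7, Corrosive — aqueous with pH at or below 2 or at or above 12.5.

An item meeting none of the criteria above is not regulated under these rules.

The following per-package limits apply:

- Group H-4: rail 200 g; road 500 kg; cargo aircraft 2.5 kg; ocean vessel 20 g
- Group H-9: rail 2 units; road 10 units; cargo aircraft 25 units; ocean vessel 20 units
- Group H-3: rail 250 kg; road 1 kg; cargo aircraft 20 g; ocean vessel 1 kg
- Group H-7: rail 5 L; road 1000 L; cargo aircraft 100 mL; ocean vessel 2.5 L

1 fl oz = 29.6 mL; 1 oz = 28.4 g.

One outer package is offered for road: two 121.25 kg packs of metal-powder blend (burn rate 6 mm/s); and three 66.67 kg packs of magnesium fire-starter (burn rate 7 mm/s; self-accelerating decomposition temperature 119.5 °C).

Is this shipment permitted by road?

Yes

Metal-powder blend: burn rate 6 mm/s > 2.5 mm/s → Group H-4 (Flammable Solid).
The magnesium fire-starter has burn rate 7 mm/s, which is > 2.5 mm/s, so it is Group H-4 (Flammable Solid).
Total Group H-4: (two 121.25 kg packs = 242.5 kg) + (three 66.67 kg packs = 200.01 kg) = 442.51 kg.
442.51 kg ≤ 500 kg (road limit, Group H-4) — within limit.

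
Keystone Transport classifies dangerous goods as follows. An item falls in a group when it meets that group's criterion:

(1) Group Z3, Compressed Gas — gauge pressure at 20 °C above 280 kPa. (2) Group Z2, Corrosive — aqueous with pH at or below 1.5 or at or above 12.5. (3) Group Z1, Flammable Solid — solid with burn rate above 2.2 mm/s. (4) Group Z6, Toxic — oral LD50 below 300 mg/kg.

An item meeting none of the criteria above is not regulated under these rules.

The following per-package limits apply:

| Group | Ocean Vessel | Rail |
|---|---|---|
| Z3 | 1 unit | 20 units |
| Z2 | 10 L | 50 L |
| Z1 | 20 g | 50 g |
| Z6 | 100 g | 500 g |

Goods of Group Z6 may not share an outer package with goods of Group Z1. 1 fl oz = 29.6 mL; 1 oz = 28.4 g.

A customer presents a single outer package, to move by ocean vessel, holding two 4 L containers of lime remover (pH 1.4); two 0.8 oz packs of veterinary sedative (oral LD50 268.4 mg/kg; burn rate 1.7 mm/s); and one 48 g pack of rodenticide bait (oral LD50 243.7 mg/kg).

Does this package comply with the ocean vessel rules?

The lime remover has pH 1.4, which is ≤ 1.5, so it is Group Z2 (Corrosive).
The veterinary sedative has oral LD50 268.4 mg/kg, which is < 300 mg/kg, so it is Group Z6 (Toxic).
With oral LD50 243.7 mg/kg (< 300 mg/kg), the rodenticide bait falls in Group Z6.
Total Group Z6: (two 0.8 oz packs = 45.44 g) + 48 g = 93.44 g.
93.44 g is within the ocean vessel limit of 100 g for Group Z6.
Group Z2 quantity: two 4 L containers = 8 L.
8 L ≤ 10 L (ocean vessel limit, Group Z2) — within limit.
The segregation rule (Group Z6 with Group Z1) does not apply to Group Z6 with Group Z2.
Every hazard group is within its ocean vessel limit and no segregation rule is violated.

Yes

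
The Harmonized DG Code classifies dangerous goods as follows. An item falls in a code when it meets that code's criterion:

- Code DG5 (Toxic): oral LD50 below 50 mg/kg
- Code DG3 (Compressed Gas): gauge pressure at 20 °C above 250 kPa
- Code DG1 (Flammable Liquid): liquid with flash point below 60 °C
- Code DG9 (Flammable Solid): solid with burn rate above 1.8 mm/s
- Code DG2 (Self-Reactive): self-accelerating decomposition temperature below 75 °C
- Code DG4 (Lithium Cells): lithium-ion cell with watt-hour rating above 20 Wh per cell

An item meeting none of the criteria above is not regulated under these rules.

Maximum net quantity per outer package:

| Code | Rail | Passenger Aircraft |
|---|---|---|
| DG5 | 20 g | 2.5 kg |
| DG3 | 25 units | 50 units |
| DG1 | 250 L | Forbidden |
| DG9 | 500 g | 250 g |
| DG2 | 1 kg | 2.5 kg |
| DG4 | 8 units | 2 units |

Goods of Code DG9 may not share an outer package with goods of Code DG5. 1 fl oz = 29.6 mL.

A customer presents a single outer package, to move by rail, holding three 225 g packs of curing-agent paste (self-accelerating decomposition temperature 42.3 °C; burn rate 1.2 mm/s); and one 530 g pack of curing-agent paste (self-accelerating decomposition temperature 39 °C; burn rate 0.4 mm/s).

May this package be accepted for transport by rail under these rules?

Self-accelerating decomposition temperature 42.3 °C meets the Code DG2 criterion (Self-Reactive), so the curing-agent paste is Code DG2.
With self-accelerating decomposition temperature 39 °C (< 75 °C), the curing-agent paste falls in Code DG2.
Total Code DG2: (three 225 g packs = 675 g) + 530 g = 1.205 kg.
1.205 kg exceeds the rail limit of 1 kg for Code DG2.

No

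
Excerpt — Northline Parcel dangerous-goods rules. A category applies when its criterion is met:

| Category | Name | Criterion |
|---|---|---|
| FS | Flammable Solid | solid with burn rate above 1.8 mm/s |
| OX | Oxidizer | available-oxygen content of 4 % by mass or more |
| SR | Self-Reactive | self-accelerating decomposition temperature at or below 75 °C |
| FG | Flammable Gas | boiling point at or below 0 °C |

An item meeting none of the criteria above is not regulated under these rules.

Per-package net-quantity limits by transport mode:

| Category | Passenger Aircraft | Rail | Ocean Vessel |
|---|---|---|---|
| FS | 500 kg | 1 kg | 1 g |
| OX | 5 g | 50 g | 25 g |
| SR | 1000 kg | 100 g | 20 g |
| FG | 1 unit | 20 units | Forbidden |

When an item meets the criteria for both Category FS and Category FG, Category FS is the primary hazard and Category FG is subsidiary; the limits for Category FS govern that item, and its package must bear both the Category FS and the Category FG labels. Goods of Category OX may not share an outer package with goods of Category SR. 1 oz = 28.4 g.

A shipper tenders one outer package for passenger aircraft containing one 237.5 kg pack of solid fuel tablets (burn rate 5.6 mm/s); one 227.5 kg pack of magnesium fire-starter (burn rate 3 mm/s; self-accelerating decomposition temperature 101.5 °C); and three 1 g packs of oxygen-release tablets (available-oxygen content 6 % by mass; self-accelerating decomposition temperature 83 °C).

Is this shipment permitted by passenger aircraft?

Solid fuel tablets: burn rate 5.6 mm/s > 1.8 mm/s → Category FS (Flammable Solid).
The magnesium fire-starter has burn rate 3 mm/s, which is > 1.8 mm/s, so it is Category FS (Flammable Solid).
Available-oxygen content 6 % by mass meets the Category OX criterion (Oxidizer), so the oxygen-release tablets are Category OX.
Total Category FS: 237.5 kg + 227.5 kg = 465 kg.
465 kg ≤ 500 kg (passenger aircraft limit, Category FS) — within limit.
Category OX quantity: three 1 g packs = 3 g.
That is within the Category OX passenger aircraft limit of 5 g.
The segregation rule (Category OX with Category SR) does not apply to Category FS with Category OX.
Every hazard category is within its passenger aircraft limit and no segregation rule is violated.

Yes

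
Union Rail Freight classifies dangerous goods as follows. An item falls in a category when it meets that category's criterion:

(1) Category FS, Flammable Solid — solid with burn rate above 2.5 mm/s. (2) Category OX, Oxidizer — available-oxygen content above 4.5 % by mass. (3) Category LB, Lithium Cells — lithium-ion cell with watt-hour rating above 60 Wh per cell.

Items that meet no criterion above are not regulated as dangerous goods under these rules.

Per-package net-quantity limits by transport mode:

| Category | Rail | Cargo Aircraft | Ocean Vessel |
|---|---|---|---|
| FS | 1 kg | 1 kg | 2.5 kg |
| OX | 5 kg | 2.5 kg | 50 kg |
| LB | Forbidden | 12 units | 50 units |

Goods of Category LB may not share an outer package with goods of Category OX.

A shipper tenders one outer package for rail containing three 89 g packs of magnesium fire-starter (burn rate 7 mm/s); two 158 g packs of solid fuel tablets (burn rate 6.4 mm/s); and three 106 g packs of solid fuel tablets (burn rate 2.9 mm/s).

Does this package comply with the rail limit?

Yes

Magnesium fire-starter: burn rate 7 mm/s > 2.5 mm/s → Category FS (Flammable Solid).
Burn rate 6.4 mm/s meets the Category FS criterion (Flammable Solid), so the solid fuel tablets are Category FS.
Burn rate 2.9 mm/s meets the Category FS criterion (Flammable Solid), so the solid fuel tablets are Category FS.
Total Category FS: (three 89 g packs = 267 g) + (two 158 g packs = 316 g) + (three 106 g packs = 318 g) = 901 g.
901 g is within the rail limit of 1 kg for Category FS.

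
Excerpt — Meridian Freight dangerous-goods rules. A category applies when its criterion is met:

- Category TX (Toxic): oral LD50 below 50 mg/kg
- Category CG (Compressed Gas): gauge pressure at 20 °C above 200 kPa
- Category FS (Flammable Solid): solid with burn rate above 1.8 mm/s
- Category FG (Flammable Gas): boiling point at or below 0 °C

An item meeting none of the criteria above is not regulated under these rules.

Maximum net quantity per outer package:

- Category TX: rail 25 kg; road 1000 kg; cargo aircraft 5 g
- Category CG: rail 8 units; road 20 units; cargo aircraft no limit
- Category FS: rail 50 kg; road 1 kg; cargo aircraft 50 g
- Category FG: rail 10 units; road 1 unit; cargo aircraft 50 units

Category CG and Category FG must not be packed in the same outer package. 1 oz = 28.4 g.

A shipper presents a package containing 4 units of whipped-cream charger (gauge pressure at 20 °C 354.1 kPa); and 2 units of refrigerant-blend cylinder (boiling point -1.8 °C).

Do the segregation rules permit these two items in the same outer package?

The whipped-cream charger has gauge pressure at 20 °C 354.1 kPa, which is > 200 kPa, so it is Category CG (Compressed Gas).
With boiling point -1.8 °C (≤ 0 °C), the refrigerant-blend cylinder falls in Category FG.
Category CG and Category FG may not share an outer package.

No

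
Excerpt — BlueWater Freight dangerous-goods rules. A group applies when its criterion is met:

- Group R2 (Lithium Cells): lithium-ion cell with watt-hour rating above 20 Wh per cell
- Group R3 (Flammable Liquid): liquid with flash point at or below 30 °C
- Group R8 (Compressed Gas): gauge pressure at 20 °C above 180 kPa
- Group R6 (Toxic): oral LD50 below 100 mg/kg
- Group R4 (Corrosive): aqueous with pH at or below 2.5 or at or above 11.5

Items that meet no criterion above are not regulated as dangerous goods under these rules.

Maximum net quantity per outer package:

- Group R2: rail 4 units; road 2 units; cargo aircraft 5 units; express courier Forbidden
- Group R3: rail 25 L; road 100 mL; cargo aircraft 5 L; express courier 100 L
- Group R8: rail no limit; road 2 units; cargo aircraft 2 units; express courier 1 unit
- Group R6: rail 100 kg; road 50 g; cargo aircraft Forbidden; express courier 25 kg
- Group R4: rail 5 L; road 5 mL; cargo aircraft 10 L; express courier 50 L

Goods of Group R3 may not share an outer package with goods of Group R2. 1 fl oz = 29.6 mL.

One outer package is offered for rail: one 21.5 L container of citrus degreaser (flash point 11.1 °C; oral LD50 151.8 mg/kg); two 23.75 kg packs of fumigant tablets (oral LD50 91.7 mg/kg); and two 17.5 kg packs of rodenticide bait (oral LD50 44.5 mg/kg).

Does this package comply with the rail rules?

Yes

Citrus degreaser: flash point 11.1 °C ≤ 30 °C → Group R3 (Flammable Liquid).
Oral LD50 91.7 mg/kg meets the Group R6 criterion (Toxic), so the fumigant tablets are Group R6.
Rodenticide bait: oral LD50 44.5 mg/kg < 100 mg/kg → Group R6 (Toxic).
Group R3 quantity: 21.5 L.
21.5 L is within the rail limit of 25 L for Group R3.
Group R6 net quantity: (two 23.75 kg packs = 47.5 kg) + (two 17.5 kg packs = 35 kg) = 82.5 kg.
82.5 kg ≤ 100 kg (rail limit, Group R6) — within limit.
The segregation rule (Group R3 with Group R2) does not apply to Group R3 with Group R6.
Every hazard group is within its rail limit and no segregation rule is violated.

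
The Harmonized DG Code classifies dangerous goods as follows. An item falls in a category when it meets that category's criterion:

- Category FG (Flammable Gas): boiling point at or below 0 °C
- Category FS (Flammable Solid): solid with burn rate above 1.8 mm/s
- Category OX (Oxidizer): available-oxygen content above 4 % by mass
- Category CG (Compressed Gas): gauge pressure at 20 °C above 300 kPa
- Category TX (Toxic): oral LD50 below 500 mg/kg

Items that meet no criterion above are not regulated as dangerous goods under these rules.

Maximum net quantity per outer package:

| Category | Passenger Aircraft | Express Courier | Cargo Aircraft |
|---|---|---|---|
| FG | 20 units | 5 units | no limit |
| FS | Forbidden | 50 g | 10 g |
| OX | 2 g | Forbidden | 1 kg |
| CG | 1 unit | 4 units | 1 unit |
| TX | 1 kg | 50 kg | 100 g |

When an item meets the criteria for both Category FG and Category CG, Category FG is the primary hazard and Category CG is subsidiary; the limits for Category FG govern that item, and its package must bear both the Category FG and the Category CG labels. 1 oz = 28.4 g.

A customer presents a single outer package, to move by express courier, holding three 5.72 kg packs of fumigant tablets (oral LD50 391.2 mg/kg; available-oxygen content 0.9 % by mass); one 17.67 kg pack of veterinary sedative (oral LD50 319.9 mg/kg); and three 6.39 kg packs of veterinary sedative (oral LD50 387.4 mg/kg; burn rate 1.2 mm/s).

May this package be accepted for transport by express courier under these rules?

With oral LD50 391.2 mg/kg (< 500 mg/kg), the fumigant tablets fall in Category TX.
Veterinary sedative: oral LD50 319.9 mg/kg < 500 mg/kg → Category TX (Toxic).
Oral LD50 387.4 mg/kg meets the Category TX criterion (Toxic), so the veterinary sedative is Category TX.
Total Category TX: (three 5.72 kg packs = 17.16 kg) + 17.67 kg + (three 6.39 kg packs = 19.17 kg) = 54 kg.
54 kg exceeds the express courier limit of 50 kg for Category TX.

No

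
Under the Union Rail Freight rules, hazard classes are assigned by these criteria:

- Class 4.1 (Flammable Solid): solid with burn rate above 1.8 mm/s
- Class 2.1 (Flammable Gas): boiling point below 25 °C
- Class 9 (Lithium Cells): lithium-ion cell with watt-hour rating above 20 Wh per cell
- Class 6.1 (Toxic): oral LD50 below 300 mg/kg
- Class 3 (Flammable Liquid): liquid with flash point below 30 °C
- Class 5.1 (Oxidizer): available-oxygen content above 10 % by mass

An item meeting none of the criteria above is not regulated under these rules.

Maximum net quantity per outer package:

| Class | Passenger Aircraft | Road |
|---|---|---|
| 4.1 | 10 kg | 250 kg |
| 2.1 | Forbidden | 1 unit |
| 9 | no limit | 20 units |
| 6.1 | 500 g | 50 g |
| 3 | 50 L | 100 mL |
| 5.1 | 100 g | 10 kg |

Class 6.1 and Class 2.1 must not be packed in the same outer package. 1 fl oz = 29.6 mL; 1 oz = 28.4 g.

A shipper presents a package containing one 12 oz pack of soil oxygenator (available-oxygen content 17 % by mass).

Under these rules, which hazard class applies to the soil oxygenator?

Soil oxygenator: available-oxygen content 17 % by mass > 10 % by mass → Class 5.1 (Oxidizer).

Class 5.1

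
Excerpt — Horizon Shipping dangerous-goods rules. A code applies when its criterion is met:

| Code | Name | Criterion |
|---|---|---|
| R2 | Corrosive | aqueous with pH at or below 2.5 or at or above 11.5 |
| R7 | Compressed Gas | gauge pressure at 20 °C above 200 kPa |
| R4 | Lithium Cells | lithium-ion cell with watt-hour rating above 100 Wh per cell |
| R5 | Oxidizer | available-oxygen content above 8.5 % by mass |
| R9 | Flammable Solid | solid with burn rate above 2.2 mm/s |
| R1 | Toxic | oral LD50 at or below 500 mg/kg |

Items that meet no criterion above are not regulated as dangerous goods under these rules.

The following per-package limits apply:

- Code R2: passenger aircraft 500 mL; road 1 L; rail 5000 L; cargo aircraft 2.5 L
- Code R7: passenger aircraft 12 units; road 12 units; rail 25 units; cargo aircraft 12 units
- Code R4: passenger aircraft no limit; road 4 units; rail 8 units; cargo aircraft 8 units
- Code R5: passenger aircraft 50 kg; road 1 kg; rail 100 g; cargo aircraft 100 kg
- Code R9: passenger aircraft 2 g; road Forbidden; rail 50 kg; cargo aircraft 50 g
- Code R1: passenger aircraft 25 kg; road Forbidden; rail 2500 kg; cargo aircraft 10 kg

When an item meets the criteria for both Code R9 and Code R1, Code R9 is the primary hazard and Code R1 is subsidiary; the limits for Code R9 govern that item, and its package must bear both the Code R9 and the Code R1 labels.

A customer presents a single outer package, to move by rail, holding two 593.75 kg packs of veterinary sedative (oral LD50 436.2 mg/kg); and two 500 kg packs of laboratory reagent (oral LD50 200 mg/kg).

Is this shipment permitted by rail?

Yes

Oral LD50 436.2 mg/kg meets the Code R1 criterion (Toxic), so the veterinary sedative is Code R1.
Oral LD50 200 mg/kg meets the Code R1 criterion (Toxic), so the laboratory reagent is Code R1.
Code R1 net quantity: (two 593.75 kg packs = 1187.5 kg) + (two 500 kg packs = 1000 kg) = 2187.5 kg.
2187.5 kg is within the rail limit of 2500 kg for Code R1.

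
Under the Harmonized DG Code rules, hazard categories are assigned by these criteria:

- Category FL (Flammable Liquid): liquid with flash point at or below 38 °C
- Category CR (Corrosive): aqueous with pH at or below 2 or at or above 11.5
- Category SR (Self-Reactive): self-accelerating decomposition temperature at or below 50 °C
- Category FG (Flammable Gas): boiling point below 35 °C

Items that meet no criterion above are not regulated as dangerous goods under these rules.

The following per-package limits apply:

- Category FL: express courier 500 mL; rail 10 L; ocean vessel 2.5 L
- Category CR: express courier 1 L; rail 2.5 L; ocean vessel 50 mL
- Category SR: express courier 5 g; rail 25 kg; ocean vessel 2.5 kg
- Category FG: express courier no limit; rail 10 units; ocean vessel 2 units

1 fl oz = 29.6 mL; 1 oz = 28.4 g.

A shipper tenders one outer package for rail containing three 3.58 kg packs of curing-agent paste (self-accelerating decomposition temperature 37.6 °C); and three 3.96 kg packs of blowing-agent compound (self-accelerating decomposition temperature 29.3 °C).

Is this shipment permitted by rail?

Curing-agent paste: self-accelerating decomposition temperature 37.6 °C ≤ 50 °C → Category SR (Self-Reactive).
Self-accelerating decomposition temperature 29.3 °C meets the Category SR criterion (Self-Reactive), so the blowing-agent compound is Category SR.
Total Category SR: (three 3.58 kg packs = 10.74 kg) + (three 3.96 kg packs = 11.88 kg) = 22.62 kg.
That is within the Category SR rail limit of 25 kg.

Yes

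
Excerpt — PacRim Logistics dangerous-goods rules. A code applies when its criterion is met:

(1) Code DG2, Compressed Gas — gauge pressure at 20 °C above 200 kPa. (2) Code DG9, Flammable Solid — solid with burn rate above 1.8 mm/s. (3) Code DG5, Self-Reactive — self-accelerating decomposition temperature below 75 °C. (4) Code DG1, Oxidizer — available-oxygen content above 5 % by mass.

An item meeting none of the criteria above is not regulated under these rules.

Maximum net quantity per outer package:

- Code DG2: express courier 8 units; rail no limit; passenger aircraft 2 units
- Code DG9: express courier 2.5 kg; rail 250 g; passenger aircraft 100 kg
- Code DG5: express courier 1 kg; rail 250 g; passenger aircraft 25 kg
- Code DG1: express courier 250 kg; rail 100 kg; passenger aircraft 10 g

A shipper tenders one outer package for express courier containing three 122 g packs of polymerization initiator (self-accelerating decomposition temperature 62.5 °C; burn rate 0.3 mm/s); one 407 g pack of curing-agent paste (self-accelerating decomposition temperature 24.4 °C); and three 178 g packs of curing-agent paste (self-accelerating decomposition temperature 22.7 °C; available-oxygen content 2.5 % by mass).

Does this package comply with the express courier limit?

Self-accelerating decomposition temperature 62.5 °C meets the Code DG5 criterion (Self-Reactive), so the polymerization initiator is Code DG5.
With self-accelerating decomposition temperature 24.4 °C (< 75 °C), the curing-agent paste falls in Code DG5.
With self-accelerating decomposition temperature 22.7 °C (< 75 °C), the curing-agent paste falls in Code DG5.
Code DG5 net quantity: (three 122 g packs = 366 g) + 407 g + (three 178 g packs = 534 g) = 1.307 kg.
1.307 kg exceeds the express courier limit of 1 kg for Code DG5.

No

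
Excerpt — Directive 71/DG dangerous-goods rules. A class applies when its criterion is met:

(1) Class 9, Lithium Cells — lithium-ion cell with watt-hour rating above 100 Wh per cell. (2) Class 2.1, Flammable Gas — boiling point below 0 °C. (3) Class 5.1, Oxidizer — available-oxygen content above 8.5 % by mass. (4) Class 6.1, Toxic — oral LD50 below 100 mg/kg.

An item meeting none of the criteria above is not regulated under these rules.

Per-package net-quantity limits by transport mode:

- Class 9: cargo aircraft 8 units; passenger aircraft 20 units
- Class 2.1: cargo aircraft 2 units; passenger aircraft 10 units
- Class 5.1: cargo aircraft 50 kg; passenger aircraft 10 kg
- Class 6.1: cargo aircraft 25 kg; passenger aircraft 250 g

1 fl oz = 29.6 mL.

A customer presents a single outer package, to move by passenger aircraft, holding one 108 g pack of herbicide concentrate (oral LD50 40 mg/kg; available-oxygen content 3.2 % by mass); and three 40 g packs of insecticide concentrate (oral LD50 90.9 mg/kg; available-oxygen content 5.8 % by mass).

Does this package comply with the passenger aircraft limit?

With oral LD50 40 mg/kg (< 100 mg/kg), the herbicide concentrate falls in Class 6.1.
Insecticide concentrate: oral LD50 90.9 mg/kg < 100 mg/kg → Class 6.1 (Toxic).
Total Class 6.1: 108 g + (three 40 g packs = 120 g) = 228 g.
228 g ≤ 250 g (passenger aircraft limit, Class 6.1) — within limit.

Yes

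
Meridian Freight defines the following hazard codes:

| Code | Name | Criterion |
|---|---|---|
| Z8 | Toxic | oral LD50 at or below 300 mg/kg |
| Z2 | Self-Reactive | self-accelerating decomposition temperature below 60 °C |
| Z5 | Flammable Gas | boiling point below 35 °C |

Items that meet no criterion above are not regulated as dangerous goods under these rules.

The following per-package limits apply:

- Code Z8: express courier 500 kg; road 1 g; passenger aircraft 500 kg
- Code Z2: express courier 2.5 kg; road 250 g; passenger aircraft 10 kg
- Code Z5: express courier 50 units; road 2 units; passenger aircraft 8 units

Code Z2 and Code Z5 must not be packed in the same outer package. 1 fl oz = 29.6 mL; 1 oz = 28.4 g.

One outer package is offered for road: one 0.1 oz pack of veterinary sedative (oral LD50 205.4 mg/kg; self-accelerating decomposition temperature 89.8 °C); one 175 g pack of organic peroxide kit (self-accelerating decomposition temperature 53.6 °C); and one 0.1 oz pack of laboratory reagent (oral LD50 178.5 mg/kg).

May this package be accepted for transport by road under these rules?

No

The veterinary sedative has oral LD50 205.4 mg/kg, which is ≤ 300 mg/kg, so it is Code Z8 (Toxic).
Self-accelerating decomposition temperature 53.6 °C meets the Code Z2 criterion (Self-Reactive), so the organic peroxide kit is Code Z2.
With oral LD50 178.5 mg/kg (≤ 300 mg/kg), the laboratory reagent falls in Code Z8.
Code Z8 net quantity: (one 0.1 oz pack = 2.84 g) + (one 0.1 oz pack = 2.84 g) = 5.68 g.
That exceeds the Code Z8 road limit of 1 g.
Code Z2 quantity: 175 g.
175 g is within the road limit of 250 g for Code Z2.
The segregation rule (Code Z2 with Code Z5) does not apply to Code Z8 with Code Z2.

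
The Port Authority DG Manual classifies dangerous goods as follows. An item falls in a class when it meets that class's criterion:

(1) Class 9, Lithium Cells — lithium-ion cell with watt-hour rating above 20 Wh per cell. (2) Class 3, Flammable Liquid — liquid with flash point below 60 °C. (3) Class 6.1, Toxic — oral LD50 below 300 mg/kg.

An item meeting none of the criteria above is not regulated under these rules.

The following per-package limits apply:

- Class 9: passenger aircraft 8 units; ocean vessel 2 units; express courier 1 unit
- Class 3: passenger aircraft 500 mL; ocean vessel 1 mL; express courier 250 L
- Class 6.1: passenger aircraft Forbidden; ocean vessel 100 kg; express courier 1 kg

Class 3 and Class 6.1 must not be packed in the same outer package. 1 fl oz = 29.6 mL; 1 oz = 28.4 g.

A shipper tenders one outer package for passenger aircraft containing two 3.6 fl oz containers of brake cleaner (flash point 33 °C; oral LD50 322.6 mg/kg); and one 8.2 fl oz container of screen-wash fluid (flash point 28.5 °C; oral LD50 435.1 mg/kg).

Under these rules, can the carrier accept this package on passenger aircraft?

The brake cleaner has flash point 33 °C, which is < 60 °C, so it is Class 3 (Flammable Liquid).
Screen-wash fluid: flash point 28.5 °C < 60 °C → Class 3 (Flammable Liquid).
Total Class 3: (two 3.6 fl oz containers = 213.12 mL) + (one 8.2 fl oz container = 242.72 mL) = 455.84 mL.
455.84 mL is within the passenger aircraft limit of 500 mL for Class 3.

Yes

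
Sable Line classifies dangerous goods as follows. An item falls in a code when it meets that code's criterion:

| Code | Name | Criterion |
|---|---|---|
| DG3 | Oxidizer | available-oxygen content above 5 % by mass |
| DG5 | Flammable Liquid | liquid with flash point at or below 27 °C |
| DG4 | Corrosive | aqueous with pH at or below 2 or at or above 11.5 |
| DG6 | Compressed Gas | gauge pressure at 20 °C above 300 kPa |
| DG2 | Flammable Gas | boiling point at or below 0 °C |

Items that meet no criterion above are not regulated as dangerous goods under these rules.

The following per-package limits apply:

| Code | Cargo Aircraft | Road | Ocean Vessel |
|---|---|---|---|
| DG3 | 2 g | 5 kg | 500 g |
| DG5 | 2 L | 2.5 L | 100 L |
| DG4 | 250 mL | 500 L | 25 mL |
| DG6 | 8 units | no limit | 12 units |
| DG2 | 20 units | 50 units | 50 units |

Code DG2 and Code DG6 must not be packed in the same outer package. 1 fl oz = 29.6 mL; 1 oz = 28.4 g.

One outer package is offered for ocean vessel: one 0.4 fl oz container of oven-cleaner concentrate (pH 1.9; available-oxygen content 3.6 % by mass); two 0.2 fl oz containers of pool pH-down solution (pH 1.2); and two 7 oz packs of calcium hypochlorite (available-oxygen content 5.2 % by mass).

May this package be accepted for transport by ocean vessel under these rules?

Yes

With pH 1.9 (≤ 2), the oven-cleaner concentrate falls in Code DG4.
The pool pH-down solution has pH 1.2, which is ≤ 2, so it is Code DG4 (Corrosive).
Calcium hypochlorite: available-oxygen content 5.2 % by mass > 5 % by mass → Code DG3 (Oxidizer).
Total Code DG4: (one 0.4 fl oz container = 11.84 mL) + (two 0.2 fl oz containers = 11.84 mL) = 23.68 mL.
That is within the Code DG4 ocean vessel limit of 25 mL.
Code DG3 quantity: two 7 oz packs = 397.6 g.
397.6 g is within the ocean vessel limit of 500 g for Code DG3.
The segregation rule (Code DG2 with Code DG6) does not apply to Code DG4 with Code DG3.
Every hazard code is within its ocean vessel limit and no segregation rule is violated.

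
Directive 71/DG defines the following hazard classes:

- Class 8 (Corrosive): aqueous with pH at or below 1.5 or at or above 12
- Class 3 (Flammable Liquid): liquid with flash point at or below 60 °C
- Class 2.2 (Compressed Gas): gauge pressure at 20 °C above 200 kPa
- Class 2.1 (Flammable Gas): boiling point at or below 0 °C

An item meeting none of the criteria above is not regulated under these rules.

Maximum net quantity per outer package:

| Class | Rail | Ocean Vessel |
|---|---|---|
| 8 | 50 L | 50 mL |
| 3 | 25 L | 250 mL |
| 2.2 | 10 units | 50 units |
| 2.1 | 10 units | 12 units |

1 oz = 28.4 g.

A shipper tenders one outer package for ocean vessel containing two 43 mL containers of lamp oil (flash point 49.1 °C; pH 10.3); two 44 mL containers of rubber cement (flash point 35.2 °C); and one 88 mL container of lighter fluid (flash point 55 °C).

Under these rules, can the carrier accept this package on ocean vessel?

The lamp oil has flash point 49.1 °C, which is ≤ 60 °C, so it is Class 3 (Flammable Liquid).
Flash point 35.2 °C meets the Class 3 criterion (Flammable Liquid), so the rubber cement is Class 3.
Lighter fluid: flash point 55 °C ≤ 60 °C → Class 3 (Flammable Liquid).
Class 3 net quantity: (two 43 mL containers = 86 mL) + (two 44 mL containers = 88 mL) + 88 mL = 262 mL.
That exceeds the Class 3 ocean vessel limit of 250 mL.

No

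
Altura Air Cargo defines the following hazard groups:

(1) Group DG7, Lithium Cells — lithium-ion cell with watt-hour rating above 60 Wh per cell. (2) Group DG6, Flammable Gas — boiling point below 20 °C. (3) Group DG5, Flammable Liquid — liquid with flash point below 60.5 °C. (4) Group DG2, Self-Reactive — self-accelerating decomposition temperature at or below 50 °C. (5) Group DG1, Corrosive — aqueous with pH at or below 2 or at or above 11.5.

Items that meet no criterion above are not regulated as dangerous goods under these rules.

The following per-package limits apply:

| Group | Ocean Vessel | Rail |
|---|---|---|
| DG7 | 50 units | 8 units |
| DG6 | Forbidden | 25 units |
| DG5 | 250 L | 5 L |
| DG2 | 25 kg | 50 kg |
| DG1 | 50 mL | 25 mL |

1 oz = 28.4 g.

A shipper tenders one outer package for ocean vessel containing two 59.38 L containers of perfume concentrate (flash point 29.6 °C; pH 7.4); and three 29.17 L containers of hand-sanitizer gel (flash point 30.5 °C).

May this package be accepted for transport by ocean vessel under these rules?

The perfume concentrate has flash point 29.6 °C, which is < 60.5 °C, so it is Group DG5 (Flammable Liquid).
Hand-sanitizer gel: flash point 30.5 °C < 60.5 °C → Group DG5 (Flammable Liquid).
Group DG5 net quantity: (two 59.38 L containers = 118.76 L) + (three 29.17 L containers = 87.51 L) = 206.27 L.
That is within the Group DG5 ocean vessel limit of 250 L.

Yes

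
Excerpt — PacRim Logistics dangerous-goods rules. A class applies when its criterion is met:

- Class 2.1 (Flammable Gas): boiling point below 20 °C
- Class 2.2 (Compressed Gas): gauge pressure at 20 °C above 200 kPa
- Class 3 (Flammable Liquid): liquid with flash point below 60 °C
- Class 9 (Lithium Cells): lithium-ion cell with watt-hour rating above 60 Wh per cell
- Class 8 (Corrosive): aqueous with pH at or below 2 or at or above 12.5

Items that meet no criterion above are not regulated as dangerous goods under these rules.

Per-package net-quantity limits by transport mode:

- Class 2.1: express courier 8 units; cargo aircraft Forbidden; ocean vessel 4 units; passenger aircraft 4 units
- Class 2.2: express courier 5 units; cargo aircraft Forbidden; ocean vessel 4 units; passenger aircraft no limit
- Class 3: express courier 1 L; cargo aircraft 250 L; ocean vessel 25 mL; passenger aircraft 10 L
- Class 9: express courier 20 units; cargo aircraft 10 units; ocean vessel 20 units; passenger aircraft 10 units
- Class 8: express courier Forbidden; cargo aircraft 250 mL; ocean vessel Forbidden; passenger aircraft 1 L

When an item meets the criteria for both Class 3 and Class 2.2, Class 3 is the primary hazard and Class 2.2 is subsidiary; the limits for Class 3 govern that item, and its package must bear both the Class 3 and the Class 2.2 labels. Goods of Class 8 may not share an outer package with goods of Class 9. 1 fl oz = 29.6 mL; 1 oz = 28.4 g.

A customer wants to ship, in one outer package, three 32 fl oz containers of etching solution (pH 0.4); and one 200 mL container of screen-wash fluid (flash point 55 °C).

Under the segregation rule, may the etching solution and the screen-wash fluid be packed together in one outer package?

With pH 0.4 (≤ 2), the etching solution falls in Class 8.
The screen-wash fluid has flash point 55 °C, which is < 60 °C, so it is Class 3 (Flammable Liquid).
No segregation rule bars Class 8 with Class 3.

Yes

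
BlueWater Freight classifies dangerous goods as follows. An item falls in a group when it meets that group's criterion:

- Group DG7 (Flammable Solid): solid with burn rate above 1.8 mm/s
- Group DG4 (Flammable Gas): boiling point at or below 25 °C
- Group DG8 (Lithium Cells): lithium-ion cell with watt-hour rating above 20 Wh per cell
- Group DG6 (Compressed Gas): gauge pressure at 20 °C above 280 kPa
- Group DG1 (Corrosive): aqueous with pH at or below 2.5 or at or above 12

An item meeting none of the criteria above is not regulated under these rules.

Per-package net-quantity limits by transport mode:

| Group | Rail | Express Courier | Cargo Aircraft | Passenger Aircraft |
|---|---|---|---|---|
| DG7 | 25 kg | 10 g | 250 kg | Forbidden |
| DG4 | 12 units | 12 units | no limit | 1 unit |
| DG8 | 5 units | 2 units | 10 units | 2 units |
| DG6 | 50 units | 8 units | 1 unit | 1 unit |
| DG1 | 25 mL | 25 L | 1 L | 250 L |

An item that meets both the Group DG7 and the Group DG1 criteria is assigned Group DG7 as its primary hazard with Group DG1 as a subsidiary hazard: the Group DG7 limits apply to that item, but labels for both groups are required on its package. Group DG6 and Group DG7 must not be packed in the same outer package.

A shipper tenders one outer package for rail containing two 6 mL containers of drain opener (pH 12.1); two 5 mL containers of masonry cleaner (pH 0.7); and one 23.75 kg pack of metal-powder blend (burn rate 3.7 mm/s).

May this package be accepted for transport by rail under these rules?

With pH 12.1 (≥ 12), the drain opener falls in Group DG1.
Masonry cleaner: pH 0.7 ≤ 2.5 → Group DG1 (Corrosive).
Burn rate 3.7 mm/s meets the Group DG7 criterion (Flammable Solid), so the metal-powder blend is Group DG7.
Total Group DG1: (two 6 mL containers = 12 mL) + (two 5 mL containers = 10 mL) = 22 mL.
22 mL is within the rail limit of 25 mL for Group DG1.
Group DG7 quantity: 23.75 kg.
23.75 kg ≤ 25 kg (rail limit, Group DG7) — within limit.
The segregation rule (Group DG6 with Group DG7) does not apply to Group DG1 with Group DG7.
Every hazard group is within its rail limit and no segregation rule is violated.

Yes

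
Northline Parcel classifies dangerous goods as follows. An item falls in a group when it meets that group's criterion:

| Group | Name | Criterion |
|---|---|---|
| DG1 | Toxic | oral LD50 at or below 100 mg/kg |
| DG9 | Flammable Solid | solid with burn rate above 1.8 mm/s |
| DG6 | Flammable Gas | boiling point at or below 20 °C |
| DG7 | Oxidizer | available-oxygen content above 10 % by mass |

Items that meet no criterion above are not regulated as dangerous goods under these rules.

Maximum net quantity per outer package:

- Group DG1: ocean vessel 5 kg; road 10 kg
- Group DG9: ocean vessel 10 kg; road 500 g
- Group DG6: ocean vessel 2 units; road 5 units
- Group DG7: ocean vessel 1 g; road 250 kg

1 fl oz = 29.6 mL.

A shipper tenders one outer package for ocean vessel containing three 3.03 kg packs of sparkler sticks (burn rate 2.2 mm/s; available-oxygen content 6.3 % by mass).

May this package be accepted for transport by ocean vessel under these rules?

Yes

Sparkler sticks: burn rate 2.2 mm/s > 1.8 mm/s → Group DG9 (Flammable Solid).
Group DG9 quantity: three 3.03 kg packs = 9.09 kg.
9.09 kg ≤ 10 kg (ocean vessel limit, Group DG9) — within limit.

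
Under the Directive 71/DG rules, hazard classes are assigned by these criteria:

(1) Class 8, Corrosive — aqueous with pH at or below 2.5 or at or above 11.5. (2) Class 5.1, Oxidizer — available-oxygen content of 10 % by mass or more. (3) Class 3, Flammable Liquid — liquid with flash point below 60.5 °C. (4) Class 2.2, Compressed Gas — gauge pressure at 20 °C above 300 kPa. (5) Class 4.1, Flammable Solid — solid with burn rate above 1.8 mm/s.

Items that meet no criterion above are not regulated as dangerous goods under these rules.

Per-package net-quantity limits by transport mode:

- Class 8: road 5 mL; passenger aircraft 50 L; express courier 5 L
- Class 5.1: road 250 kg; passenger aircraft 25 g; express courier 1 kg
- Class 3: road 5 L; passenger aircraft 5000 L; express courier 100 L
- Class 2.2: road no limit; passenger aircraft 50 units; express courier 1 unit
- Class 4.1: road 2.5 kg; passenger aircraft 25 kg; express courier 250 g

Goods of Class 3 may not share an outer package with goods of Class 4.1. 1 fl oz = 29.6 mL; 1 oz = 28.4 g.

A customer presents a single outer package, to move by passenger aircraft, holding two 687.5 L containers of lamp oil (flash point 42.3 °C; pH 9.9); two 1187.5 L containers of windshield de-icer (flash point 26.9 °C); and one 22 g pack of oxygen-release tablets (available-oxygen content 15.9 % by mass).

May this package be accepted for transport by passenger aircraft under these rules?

Yes

Lamp oil: flash point 42.3 °C < 60.5 °C → Class 3 (Flammable Liquid).
With flash point 26.9 °C (< 60.5 °C), the windshield de-icer falls in Class 3.
The oxygen-release tablets have available-oxygen content 15.9 % by mass, which is ≥ 10 % by mass, so they are Class 5.1 (Oxidizer).
Total Class 3: (two 687.5 L containers = 1375 L) + (two 1187.5 L containers = 2375 L) = 3750 L.
That is within the Class 3 passenger aircraft limit of 5000 L.
Class 5.1 quantity: 22 g.
22 g is within the passenger aircraft limit of 25 g for Class 5.1.
The segregation rule (Class 3 with Class 4.1) does not apply to Class 3 with Class 5.1.
Every hazard class is within its passenger aircraft limit and no segregation rule is violated.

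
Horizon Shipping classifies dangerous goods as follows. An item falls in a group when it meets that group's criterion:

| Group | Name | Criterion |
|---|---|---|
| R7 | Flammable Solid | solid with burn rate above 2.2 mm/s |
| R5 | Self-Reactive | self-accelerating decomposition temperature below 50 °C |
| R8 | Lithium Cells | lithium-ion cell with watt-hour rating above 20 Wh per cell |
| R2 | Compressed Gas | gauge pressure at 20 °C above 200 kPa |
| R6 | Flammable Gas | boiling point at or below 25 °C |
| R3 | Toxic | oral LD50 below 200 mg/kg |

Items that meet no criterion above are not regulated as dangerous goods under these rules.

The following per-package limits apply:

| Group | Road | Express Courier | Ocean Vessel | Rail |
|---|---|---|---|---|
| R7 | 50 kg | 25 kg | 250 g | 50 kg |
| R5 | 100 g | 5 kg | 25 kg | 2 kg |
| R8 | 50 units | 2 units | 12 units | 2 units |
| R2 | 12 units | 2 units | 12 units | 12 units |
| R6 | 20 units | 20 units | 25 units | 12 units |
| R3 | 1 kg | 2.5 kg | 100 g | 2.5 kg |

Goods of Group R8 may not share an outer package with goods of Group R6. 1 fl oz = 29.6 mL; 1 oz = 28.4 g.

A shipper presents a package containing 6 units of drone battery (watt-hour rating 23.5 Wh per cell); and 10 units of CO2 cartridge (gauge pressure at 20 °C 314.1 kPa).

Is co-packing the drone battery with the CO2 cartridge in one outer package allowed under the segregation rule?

Yes

The drone battery has watt-hour rating 23.5 Wh per cell, which is > 20 Wh per cell, so it is Group R8 (Lithium Cells).
CO2 cartridge: gauge pressure at 20 °C 314.1 kPa > 200 kPa → Group R2 (Compressed Gas).
No segregation rule bars Group R8 with Group R2.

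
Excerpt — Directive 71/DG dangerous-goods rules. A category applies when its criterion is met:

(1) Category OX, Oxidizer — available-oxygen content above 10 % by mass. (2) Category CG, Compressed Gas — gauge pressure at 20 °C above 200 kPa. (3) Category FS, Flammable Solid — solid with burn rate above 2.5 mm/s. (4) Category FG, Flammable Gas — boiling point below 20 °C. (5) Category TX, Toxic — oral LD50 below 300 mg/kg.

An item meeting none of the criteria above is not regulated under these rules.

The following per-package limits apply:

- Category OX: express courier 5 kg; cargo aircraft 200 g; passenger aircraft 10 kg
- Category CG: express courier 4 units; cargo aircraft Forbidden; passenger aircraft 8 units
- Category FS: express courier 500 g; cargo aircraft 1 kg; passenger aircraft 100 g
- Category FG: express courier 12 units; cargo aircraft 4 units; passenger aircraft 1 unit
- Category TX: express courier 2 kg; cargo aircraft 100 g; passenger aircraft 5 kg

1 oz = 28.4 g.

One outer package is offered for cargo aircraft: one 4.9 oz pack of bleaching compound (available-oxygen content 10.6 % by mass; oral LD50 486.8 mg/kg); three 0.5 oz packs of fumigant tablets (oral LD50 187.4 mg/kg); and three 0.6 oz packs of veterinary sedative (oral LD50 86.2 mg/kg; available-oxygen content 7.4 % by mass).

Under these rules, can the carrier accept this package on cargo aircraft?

With available-oxygen content 10.6 % by mass (> 10 % by mass), the bleaching compound falls in Category OX.
With oral LD50 187.4 mg/kg (< 300 mg/kg), the fumigant tablets fall in Category TX.
With oral LD50 86.2 mg/kg (< 300 mg/kg), the veterinary sedative falls in Category TX.
Total Category TX: (three 0.5 oz packs = 42.6 g) + (three 0.6 oz packs = 51.12 g) = 93.72 g.
That is within the Category TX cargo aircraft limit of 100 g.
Category OX quantity: one 4.9 oz pack = 139.16 g.
That is within the Category OX cargo aircraft limit of 200 g.
Every hazard category is within its cargo aircraft limit and no segregation rule is violated.

Yes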